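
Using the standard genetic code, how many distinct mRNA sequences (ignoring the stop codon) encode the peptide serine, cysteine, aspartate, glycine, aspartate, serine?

1152

Ser: 6 codons.
Cys: 2 codons.
Asp: 2 codons.
Gly: 4 codons.
Asp: 2 codons.
Ser: 6 codons.
6 × 2 × 2 × 4 × 2 × 6 = 1152.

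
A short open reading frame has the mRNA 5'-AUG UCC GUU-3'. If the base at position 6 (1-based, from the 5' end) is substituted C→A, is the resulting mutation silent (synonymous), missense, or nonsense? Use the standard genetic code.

Position 6 falls in codon 2: UCC → Ser.
After the substitution the codon is UCA → Ser.
Both encode Ser, so the change is synonymous.

silent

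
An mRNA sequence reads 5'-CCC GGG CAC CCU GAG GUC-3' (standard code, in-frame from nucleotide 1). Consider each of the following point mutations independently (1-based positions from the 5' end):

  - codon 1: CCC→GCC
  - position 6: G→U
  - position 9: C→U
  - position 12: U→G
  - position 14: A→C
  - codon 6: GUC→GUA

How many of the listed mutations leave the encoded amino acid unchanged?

4

Codon 1: CCC (Pro) → GCC (Ala) — missense.
Codon 2: GGG (Gly) → GGU (Gly) — synonymous.
Codon 3: CAC (His) → CAU (His) — synonymous.
Codon 4: CCU (Pro) → CCG (Pro) — synonymous.
Codon 5: GAG (Glu) → GCG (Ala) — missense.
Codon 6: GUC (Val) → GUA (Val) — synonymous.
Synonymous: 4 of 6.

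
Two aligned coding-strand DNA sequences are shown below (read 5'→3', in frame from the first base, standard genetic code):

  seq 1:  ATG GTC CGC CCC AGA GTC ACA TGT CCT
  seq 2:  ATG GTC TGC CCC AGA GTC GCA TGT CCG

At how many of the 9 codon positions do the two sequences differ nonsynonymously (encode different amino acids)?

Codon 1: ATG Met / ATG Met — identical.
Codon 2: GTC Val / GTC Val — identical.
Codon 3: CGC Arg / TGC Cys — nonsynonymous.
Codon 4: CCC Pro / CCC Pro — identical.
Codon 5: AGA Arg / AGA Arg — identical.
Codon 6: GTC Val / GTC Val — identical.
Codon 7: ACA Thr / GCA Ala — nonsynonymous.
Codon 8: TGT Cys / TGT Cys — identical.
Codon 9: CCT Pro / CCG Pro — synonymous.
Nonsynonymous differences: 2.

2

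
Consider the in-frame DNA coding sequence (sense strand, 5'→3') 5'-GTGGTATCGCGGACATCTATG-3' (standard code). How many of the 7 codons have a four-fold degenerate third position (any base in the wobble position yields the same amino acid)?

6

Codon 1 GTG (Val): third position 4-fold.
Codon 2 GTA (Val): third position 4-fold.
Codon 3 TCG (Ser): third position 4-fold.
Codon 4 CGG (Arg): third position 4-fold.
Codon 5 ACA (Thr): third position 4-fold.
Codon 6 TCT (Ser): third position 4-fold.
Codon 7 ATG (Met): third position 1-fold.
Four-fold degenerate third positions: 6.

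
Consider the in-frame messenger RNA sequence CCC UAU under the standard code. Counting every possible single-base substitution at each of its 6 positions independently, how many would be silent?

Codon 1 (CCC, Pro): 3 synonymous substitutions.
Codon 2 (UAU, Tyr): 1 synonymous substitution.
Total: 3 + 1 = 4.

4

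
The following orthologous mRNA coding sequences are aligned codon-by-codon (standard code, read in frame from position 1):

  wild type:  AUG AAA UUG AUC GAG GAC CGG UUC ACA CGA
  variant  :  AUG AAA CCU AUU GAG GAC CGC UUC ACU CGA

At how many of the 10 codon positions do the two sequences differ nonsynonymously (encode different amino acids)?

Codon 1: AUG Met / AUG Met — identical.
Codon 2: AAA Lys / AAA Lys — identical.
Codon 3: UUG Leu / CCU Pro — nonsynonymous.
Codon 4: AUC Ile / AUU Ile — synonymous.
Codon 5: GAG Glu / GAG Glu — identical.
Codon 6: GAC Asp / GAC Asp — identical.
Codon 7: CGG Arg / CGC Arg — synonymous.
Codon 8: UUC Phe / UUC Phe — identical.
Codon 9: ACA Thr / ACU Thr — synonymous.
Codon 10: CGA Arg / CGA Arg — identical.
Nonsynonymous differences: 1.

1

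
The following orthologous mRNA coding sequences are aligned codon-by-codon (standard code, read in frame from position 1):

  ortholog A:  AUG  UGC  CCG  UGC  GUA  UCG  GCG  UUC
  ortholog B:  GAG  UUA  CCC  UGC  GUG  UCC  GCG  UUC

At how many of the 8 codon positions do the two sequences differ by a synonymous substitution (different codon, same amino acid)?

Codon 1: AUG Met / GAG Glu — nonsynonymous.
Codon 2: UGC Cys / UUA Leu — nonsynonymous.
Codon 3: CCG Pro / CCC Pro — synonymous.
Codon 4: UGC Cys / UGC Cys — identical.
Codon 5: GUA Val / GUG Val — synonymous.
Codon 6: UCG Ser / UCC Ser — synonymous.
Codon 7: GCG Ala / GCG Ala — identical.
Codon 8: UUC Phe / UUC Phe — identical.
Synonymous differences: 3.

3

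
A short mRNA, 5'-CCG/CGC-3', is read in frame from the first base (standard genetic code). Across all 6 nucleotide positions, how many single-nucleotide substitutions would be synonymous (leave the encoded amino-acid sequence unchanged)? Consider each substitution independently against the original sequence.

Codon 1 (CCG, Pro): 3 synonymous substitutions.
Codon 2 (CGC, Arg): 3 synonymous substitutions.
Total: 3 + 3 = 6.

6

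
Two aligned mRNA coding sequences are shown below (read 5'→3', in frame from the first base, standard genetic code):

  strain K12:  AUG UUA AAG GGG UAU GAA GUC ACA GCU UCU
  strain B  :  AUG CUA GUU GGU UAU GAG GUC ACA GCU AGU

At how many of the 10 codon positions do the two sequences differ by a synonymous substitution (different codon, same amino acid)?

Codon 1: AUG Met / AUG Met — identical.
Codon 2: UUA Leu / CUA Leu — synonymous.
Codon 3: AAG Lys / GUU Val — nonsynonymous.
Codon 4: GGG Gly / GGU Gly — synonymous.
Codon 5: UAU Tyr / UAU Tyr — identical.
Codon 6: GAA Glu / GAG Glu — synonymous.
Codon 7: GUC Val / GUC Val — identical.
Codon 8: ACA Thr / ACA Thr — identical.
Codon 9: GCU Ala / GCU Ala — identical.
Codon 10: UCU Ser / AGU Ser — synonymous.
Synonymous differences: 4.

4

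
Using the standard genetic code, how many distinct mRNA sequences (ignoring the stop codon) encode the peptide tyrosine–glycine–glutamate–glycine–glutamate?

128

Tyr: 2 codons.
Gly: 4 codons.
Glu: 2 codons.
Gly: 4 codons.
Glu: 2 codons.
2 × 4 × 2 × 4 × 2 = 128.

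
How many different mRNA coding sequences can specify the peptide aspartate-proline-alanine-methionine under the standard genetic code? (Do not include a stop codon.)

Asp: 2 codons.
Pro: 4 codons.
Ala: 4 codons.
Met: 1 codon.
2 × 4 × 4 × 1 = 32.

32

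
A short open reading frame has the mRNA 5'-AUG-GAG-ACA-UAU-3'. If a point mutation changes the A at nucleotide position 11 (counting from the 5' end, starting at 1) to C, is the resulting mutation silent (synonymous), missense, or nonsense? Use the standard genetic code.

Position 11 falls in codon 4: UAU → Tyr.
After the substitution the codon is UCU → Ser.
Tyr ≠ Ser, so this is a missense mutation.

missense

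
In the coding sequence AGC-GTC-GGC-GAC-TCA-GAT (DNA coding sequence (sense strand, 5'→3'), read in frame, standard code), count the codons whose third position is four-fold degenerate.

3

Codon 1 AGC (Ser): third position 2-fold.
Codon 2 GTC (Val): third position 4-fold.
Codon 3 GGC (Gly): third position 4-fold.
Codon 4 GAC (Asp): third position 2-fold.
Codon 5 TCA (Ser): third position 4-fold.
Codon 6 GAT (Asp): third position 2-fold.
Four-fold degenerate third positions: 3.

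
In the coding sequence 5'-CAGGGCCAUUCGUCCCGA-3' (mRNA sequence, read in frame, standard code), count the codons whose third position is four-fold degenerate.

Codon 1 CAG (Gln): third position 2-fold.
Codon 2 GGC (Gly): third position 4-fold.
Codon 3 CAU (His): third position 2-fold.
Codon 4 UCG (Ser): third position 4-fold.
Codon 5 UCC (Ser): third position 4-fold.
Codon 6 CGA (Arg): third position 4-fold.
Four-fold degenerate third positions: 4.

4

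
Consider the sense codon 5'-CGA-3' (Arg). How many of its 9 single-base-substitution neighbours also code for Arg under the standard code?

4

Position 1: AGA → 1 synonymous.
Position 2: none → 0 synonymous.
Position 3: CGU, CGC, CGG → 3 synonymous.
Total: 1 + 0 + 3 = 4.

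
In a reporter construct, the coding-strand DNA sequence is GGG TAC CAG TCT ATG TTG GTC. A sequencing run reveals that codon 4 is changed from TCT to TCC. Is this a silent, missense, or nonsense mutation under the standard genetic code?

silent

Position 12 falls in codon 4: TCT → Ser.
After the substitution the codon is TCC → Ser.
Both encode Ser, so the change is synonymous.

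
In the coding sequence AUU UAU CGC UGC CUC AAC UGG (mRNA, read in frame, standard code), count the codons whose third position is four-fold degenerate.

2

Codon 1 AUU (Ile): third position 3-fold.
Codon 2 UAU (Tyr): third position 2-fold.
Codon 3 CGC (Arg): third position 4-fold.
Codon 4 UGC (Cys): third position 2-fold.
Codon 5 CUC (Leu): third position 4-fold.
Codon 6 AAC (Asn): third position 2-fold.
Codon 7 UGG (Trp): third position 1-fold.
Four-fold degenerate third positions: 2.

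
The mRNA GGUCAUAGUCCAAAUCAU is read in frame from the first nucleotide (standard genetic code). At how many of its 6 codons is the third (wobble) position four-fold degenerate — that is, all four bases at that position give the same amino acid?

Codon 1 GGU (Gly): third position 4-fold.
Codon 2 CAU (His): third position 2-fold.
Codon 3 AGU (Ser): third position 2-fold.
Codon 4 CCA (Pro): third position 4-fold.
Codon 5 AAU (Asn): third position 2-fold.
Codon 6 CAU (His): third position 2-fold.
Four-fold degenerate third positions: 2.

2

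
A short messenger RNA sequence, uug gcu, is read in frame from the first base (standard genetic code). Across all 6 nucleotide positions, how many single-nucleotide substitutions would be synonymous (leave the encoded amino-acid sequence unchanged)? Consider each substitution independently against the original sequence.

Codon 1 (UUG, Leu): 2 synonymous substitutions.
Codon 2 (GCU, Ala): 3 synonymous substitutions.
Total: 2 + 3 = 5.

5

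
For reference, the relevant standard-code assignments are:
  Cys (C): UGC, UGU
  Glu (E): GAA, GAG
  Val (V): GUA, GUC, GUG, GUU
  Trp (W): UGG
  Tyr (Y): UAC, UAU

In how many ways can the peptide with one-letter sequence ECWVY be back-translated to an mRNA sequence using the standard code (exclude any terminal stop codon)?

Glu: 2 codons.
Cys: 2 codons.
Trp: 1 codon.
Val: 4 codons.
Tyr: 2 codons.
2 × 2 × 1 × 4 × 2 = 32.

32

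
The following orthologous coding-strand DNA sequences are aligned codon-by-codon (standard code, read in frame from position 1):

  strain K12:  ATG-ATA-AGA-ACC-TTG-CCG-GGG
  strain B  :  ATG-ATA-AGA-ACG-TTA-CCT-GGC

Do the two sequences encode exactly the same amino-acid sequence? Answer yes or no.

yes

Codon 1: ATG Met / ATG Met — identical.
Codon 2: ATA Ile / ATA Ile — identical.
Codon 3: AGA Arg / AGA Arg — identical.
Codon 4: ACC Thr / ACG Thr — synonymous.
Codon 5: TTG Leu / TTA Leu — synonymous.
Codon 6: CCG Pro / CCT Pro — synonymous.
Codon 7: GGG Gly / GGC Gly — synonymous.
Nonsynonymous differences: 0 → same protein.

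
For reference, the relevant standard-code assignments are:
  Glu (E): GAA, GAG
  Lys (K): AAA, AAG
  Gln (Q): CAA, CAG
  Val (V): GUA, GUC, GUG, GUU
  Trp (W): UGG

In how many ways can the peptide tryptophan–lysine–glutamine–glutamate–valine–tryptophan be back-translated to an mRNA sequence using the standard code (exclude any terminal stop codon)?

32

Trp: 1 codon.
Lys: 2 codons.
Gln: 2 codons.
Glu: 2 codons.
Val: 4 codons.
Trp: 1 codon.
1 × 2 × 2 × 2 × 4 × 1 = 32.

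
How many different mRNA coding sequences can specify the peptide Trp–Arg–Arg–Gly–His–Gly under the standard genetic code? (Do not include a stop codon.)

1152

Trp: 1 codon.
Arg: 6 codons.
Arg: 6 codons.
Gly: 4 codons.
His: 2 codons.
Gly: 4 codons.
1 × 6 × 6 × 4 × 2 × 4 = 1152.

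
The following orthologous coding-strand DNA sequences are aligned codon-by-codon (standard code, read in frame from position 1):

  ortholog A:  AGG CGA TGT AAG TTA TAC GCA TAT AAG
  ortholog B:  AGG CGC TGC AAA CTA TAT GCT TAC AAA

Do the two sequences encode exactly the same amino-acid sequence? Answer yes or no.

yes

Codon 1: AGG Arg / AGG Arg — identical.
Codon 2: CGA Arg / CGC Arg — synonymous.
Codon 3: TGT Cys / TGC Cys — synonymous.
Codon 4: AAG Lys / AAA Lys — synonymous.
Codon 5: TTA Leu / CTA Leu — synonymous.
Codon 6: TAC Tyr / TAT Tyr — synonymous.
Codon 7: GCA Ala / GCT Ala — synonymous.
Codon 8: TAT Tyr / TAC Tyr — synonymous.
Codon 9: AAG Lys / AAA Lys — synonymous.
Nonsynonymous differences: 0 → same protein.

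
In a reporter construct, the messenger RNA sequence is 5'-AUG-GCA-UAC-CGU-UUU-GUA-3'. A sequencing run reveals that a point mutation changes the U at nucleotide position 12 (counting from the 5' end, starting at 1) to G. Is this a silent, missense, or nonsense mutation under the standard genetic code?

silent

Position 12 falls in codon 4: CGU → Arg.
After the substitution the codon is CGG → Arg.
Both encode Arg, so the change is synonymous.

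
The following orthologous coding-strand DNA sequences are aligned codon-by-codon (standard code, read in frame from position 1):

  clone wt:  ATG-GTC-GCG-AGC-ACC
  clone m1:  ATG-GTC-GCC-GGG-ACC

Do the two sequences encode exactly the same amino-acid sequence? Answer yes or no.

Codon 1: ATG Met / ATG Met — identical.
Codon 2: GTC Val / GTC Val — identical.
Codon 3: GCG Ala / GCC Ala — synonymous.
Codon 4: AGC Ser / GGG Gly — nonsynonymous.
Codon 5: ACC Thr / ACC Thr — identical.
Nonsynonymous differences: 1 → different protein.

no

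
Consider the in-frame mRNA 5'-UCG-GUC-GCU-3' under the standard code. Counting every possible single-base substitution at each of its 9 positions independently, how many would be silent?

9

Codon 1 (UCG, Ser): 3 synonymous substitutions.
Codon 2 (GUC, Val): 3 synonymous substitutions.
Codon 3 (GCU, Ala): 3 synonymous substitutions.
Total: 3 + 3 + 3 = 9.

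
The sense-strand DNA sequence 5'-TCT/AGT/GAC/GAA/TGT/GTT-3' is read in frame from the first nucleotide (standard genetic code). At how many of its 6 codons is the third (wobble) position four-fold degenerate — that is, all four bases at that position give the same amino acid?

2

Codon 1 TCT (Ser): third position 4-fold.
Codon 2 AGT (Ser): third position 2-fold.
Codon 3 GAC (Asp): third position 2-fold.
Codon 4 GAA (Glu): third position 2-fold.
Codon 5 TGT (Cys): third position 2-fold.
Codon 6 GTT (Val): third position 4-fold.
Four-fold degenerate third positions: 2.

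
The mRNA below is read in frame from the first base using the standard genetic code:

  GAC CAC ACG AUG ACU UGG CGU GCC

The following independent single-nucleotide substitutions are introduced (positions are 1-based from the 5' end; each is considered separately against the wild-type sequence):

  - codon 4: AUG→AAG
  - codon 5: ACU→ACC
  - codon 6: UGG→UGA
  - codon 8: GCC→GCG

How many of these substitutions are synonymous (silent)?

Codon 4: AUG (Met) → AAG (Lys) — missense.
Codon 5: ACU (Thr) → ACC (Thr) — synonymous.
Codon 6: UGG (Trp) → UGA (Stop) — nonsense.
Codon 8: GCC (Ala) → GCG (Ala) — synonymous.
Synonymous: 2 of 4.

2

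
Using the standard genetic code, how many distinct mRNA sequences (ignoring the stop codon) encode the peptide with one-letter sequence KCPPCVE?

1024

Lys: 2 codons.
Cys: 2 codons.
Pro: 4 codons.
Pro: 4 codons.
Cys: 2 codons.
Val: 4 codons.
Glu: 2 codons.
2 × 2 × 4 × 4 × 2 × 4 × 2 = 1024.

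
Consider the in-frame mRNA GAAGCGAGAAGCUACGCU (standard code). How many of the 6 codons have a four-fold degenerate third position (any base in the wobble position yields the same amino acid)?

2

Codon 1 GAA (Glu): third position 2-fold.
Codon 2 GCG (Ala): third position 4-fold.
Codon 3 AGA (Arg): third position 2-fold.
Codon 4 AGC (Ser): third position 2-fold.
Codon 5 UAC (Tyr): third position 2-fold.
Codon 6 GCU (Ala): third position 4-fold.
Four-fold degenerate third positions: 2.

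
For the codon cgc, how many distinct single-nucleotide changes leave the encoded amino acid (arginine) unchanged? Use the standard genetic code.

Position 1: none → 0 synonymous.
Position 2: none → 0 synonymous.
Position 3: CGU, CGA, CGG → 3 synonymous.
Total: 0 + 0 + 3 = 3.

3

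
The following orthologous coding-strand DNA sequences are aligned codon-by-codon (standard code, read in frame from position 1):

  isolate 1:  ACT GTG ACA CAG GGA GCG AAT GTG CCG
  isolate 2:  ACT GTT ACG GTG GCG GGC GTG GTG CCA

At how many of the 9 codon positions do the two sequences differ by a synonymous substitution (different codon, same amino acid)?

Codon 1: ACT Thr / ACT Thr — identical.
Codon 2: GTG Val / GTT Val — synonymous.
Codon 3: ACA Thr / ACG Thr — synonymous.
Codon 4: CAG Gln / GTG Val — nonsynonymous.
Codon 5: GGA Gly / GCG Ala — nonsynonymous.
Codon 6: GCG Ala / GGC Gly — nonsynonymous.
Codon 7: AAT Asn / GTG Val — nonsynonymous.
Codon 8: GTG Val / GTG Val — identical.
Codon 9: CCG Pro / CCA Pro — synonymous.
Synonymous differences: 3.

3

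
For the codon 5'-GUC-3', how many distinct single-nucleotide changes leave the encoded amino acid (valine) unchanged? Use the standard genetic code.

Position 1: none → 0 synonymous.
Position 2: none → 0 synonymous.
Position 3: GUU, GUA, GUG → 3 synonymous.
Total: 0 + 0 + 3 = 3.

3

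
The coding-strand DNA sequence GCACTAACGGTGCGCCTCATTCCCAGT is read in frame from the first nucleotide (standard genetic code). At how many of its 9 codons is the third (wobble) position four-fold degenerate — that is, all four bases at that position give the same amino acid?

Codon 1 GCA (Ala): third position 4-fold.
Codon 2 CTA (Leu): third position 4-fold.
Codon 3 ACG (Thr): third position 4-fold.
Codon 4 GTG (Val): third position 4-fold.
Codon 5 CGC (Arg): third position 4-fold.
Codon 6 CTC (Leu): third position 4-fold.
Codon 7 ATT (Ile): third position 3-fold.
Codon 8 CCC (Pro): third position 4-fold.
Codon 9 AGT (Ser): third position 2-fold.
Four-fold degenerate third positions: 7.

7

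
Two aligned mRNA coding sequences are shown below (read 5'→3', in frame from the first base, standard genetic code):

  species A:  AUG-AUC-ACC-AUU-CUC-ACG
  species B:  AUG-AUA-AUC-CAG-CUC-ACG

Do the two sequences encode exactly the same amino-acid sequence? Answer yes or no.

no

Codon 1: AUG Met / AUG Met — identical.
Codon 2: AUC Ile / AUA Ile — synonymous.
Codon 3: ACC Thr / AUC Ile — nonsynonymous.
Codon 4: AUU Ile / CAG Gln — nonsynonymous.
Codon 5: CUC Leu / CUC Leu — identical.
Codon 6: ACG Thr / ACG Thr — identical.
Nonsynonymous differences: 2 → different protein.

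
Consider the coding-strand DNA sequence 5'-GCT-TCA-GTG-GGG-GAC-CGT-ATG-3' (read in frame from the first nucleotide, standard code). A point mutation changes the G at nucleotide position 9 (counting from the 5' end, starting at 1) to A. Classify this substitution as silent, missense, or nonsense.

silent

Position 9 falls in codon 3: GTG → Val.
After the substitution the codon is GTA → Val.
Both encode Val, so the change is synonymous.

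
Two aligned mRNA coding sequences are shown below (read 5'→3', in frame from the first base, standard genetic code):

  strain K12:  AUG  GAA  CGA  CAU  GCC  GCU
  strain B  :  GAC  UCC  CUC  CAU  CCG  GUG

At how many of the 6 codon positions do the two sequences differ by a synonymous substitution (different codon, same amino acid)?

Codon 1: AUG Met / GAC Asp — nonsynonymous.
Codon 2: GAA Glu / UCC Ser — nonsynonymous.
Codon 3: CGA Arg / CUC Leu — nonsynonymous.
Codon 4: CAU His / CAU His — identical.
Codon 5: GCC Ala / CCG Pro — nonsynonymous.
Codon 6: GCU Ala / GUG Val — nonsynonymous.
Synonymous differences: 0.

0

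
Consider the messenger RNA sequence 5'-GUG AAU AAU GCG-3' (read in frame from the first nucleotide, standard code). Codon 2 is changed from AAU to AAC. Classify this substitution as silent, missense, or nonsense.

Position 6 falls in codon 2: AAU → Asn.
After the substitution the codon is AAC → Asn.
Both encode Asn, so the change is synonymous.

silent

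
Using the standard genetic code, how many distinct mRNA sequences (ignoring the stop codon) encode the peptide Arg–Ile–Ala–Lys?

Arg: 6 codons.
Ile: 3 codons.
Ala: 4 codons.
Lys: 2 codons.
6 × 3 × 4 × 2 = 144.

144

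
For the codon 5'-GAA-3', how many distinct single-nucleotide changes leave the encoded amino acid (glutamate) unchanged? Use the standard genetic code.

Position 1: none → 0 synonymous.
Position 2: none → 0 synonymous.
Position 3: GAG → 1 synonymous.
Total: 0 + 0 + 1 = 1.

1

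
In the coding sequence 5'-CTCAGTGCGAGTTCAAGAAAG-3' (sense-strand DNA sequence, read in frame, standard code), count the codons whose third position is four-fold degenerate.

Codon 1 CTC (Leu): third position 4-fold.
Codon 2 AGT (Ser): third position 2-fold.
Codon 3 GCG (Ala): third position 4-fold.
Codon 4 AGT (Ser): third position 2-fold.
Codon 5 TCA (Ser): third position 4-fold.
Codon 6 AGA (Arg): third position 2-fold.
Codon 7 AAG (Lys): third position 2-fold.
Four-fold degenerate third positions: 3.

3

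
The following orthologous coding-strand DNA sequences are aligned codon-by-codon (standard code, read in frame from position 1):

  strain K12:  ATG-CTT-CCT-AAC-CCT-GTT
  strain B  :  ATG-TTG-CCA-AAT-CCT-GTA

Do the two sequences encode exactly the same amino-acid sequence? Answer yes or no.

Codon 1: ATG Met / ATG Met — identical.
Codon 2: CTT Leu / TTG Leu — synonymous.
Codon 3: CCT Pro / CCA Pro — synonymous.
Codon 4: AAC Asn / AAT Asn — synonymous.
Codon 5: CCT Pro / CCT Pro — identical.
Codon 6: GTT Val / GTA Val — synonymous.
Nonsynonymous differences: 0 → same protein.

yes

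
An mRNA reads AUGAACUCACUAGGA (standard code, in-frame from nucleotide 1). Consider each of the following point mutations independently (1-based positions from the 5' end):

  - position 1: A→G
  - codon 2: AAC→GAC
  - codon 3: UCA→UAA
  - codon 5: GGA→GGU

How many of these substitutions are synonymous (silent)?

Codon 1: AUG (Met) → GUG (Val) — missense.
Codon 2: AAC (Asn) → GAC (Asp) — missense.
Codon 3: UCA (Ser) → UAA (Stop) — nonsense.
Codon 5: GGA (Gly) → GGU (Gly) — synonymous.
Synonymous: 1 of 4.

1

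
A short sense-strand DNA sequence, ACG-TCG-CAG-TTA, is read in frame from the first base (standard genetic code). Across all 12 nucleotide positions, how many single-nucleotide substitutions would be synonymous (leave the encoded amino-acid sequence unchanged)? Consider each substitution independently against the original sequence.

Codon 1 (ACG, Thr): 3 synonymous substitutions.
Codon 2 (TCG, Ser): 3 synonymous substitutions.
Codon 3 (CAG, Gln): 1 synonymous substitution.
Codon 4 (TTA, Leu): 2 synonymous substitutions.
Total: 3 + 3 + 1 + 2 = 9.

9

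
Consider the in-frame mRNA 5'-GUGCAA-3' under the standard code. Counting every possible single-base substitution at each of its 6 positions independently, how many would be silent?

Codon 1 (GUG, Val): 3 synonymous substitutions.
Codon 2 (CAA, Gln): 1 synonymous substitution.
Total: 3 + 1 = 4.

4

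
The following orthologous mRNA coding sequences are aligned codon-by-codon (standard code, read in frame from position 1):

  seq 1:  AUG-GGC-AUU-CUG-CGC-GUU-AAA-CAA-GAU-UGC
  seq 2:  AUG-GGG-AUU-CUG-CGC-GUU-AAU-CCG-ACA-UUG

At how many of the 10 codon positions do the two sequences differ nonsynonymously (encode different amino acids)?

Codon 1: AUG Met / AUG Met — identical.
Codon 2: GGC Gly / GGG Gly — synonymous.
Codon 3: AUU Ile / AUU Ile — identical.
Codon 4: CUG Leu / CUG Leu — identical.
Codon 5: CGC Arg / CGC Arg — identical.
Codon 6: GUU Val / GUU Val — identical.
Codon 7: AAA Lys / AAU Asn — nonsynonymous.
Codon 8: CAA Gln / CCG Pro — nonsynonymous.
Codon 9: GAU Asp / ACA Thr — nonsynonymous.
Codon 10: UGC Cys / UUG Leu — nonsynonymous.
Nonsynonymous differences: 4.

4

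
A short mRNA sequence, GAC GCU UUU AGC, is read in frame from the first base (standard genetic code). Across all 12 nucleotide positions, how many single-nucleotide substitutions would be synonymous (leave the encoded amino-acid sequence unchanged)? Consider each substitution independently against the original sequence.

6

Codon 1 (GAC, Asp): 1 synonymous substitution.
Codon 2 (GCU, Ala): 3 synonymous substitutions.
Codon 3 (UUU, Phe): 1 synonymous substitution.
Codon 4 (AGC, Ser): 1 synonymous substitution.
Total: 1 + 3 + 1 + 1 = 6.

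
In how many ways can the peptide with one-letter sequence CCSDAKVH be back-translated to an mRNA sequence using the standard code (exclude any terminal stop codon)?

3072

Cys: 2 codons.
Cys: 2 codons.
Ser: 6 codons.
Asp: 2 codons.
Ala: 4 codons.
Lys: 2 codons.
Val: 4 codons.
His: 2 codons.
2 × 2 × 6 × 2 × 4 × 2 × 4 × 2 = 3072.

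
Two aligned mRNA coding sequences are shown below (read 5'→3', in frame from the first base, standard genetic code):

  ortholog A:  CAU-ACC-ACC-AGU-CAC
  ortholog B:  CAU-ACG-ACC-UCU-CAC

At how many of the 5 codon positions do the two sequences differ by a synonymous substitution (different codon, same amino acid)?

2

Codon 1: CAU His / CAU His — identical.
Codon 2: ACC Thr / ACG Thr — synonymous.
Codon 3: ACC Thr / ACC Thr — identical.
Codon 4: AGU Ser / UCU Ser — synonymous.
Codon 5: CAC His / CAC His — identical.
Synonymous differences: 2.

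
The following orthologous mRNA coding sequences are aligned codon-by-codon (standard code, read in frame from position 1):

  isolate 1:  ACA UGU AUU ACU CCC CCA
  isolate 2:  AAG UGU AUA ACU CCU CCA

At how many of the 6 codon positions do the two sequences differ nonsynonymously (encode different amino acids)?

1

Codon 1: ACA Thr / AAG Lys — nonsynonymous.
Codon 2: UGU Cys / UGU Cys — identical.
Codon 3: AUU Ile / AUA Ile — synonymous.
Codon 4: ACU Thr / ACU Thr — identical.
Codon 5: CCC Pro / CCU Pro — synonymous.
Codon 6: CCA Pro / CCA Pro — identical.
Nonsynonymous differences: 1.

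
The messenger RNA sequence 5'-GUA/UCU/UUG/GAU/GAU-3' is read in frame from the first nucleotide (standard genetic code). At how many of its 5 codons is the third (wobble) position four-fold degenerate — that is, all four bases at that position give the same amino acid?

Codon 1 GUA (Val): third position 4-fold.
Codon 2 UCU (Ser): third position 4-fold.
Codon 3 UUG (Leu): third position 2-fold.
Codon 4 GAU (Asp): third position 2-fold.
Codon 5 GAU (Asp): third position 2-fold.
Four-fold degenerate third positions: 2.

2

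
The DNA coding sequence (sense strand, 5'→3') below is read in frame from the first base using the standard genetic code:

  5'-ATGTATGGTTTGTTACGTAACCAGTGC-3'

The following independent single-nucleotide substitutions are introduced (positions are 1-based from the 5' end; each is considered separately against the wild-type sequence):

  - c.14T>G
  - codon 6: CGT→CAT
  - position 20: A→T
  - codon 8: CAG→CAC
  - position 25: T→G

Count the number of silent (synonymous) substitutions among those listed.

0

Codon 5: TTA (Leu) → TGA (Stop) — nonsense.
Codon 6: CGT (Arg) → CAT (His) — missense.
Codon 7: AAC (Asn) → ATC (Ile) — missense.
Codon 8: CAG (Gln) → CAC (His) — missense.
Codon 9: TGC (Cys) → GGC (Gly) — missense.
Synonymous: 0 of 5.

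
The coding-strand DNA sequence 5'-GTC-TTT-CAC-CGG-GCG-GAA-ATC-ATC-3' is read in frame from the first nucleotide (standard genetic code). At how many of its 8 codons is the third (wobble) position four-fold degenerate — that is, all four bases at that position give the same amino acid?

3

Codon 1 GTC (Val): third position 4-fold.
Codon 2 TTT (Phe): third position 2-fold.
Codon 3 CAC (His): third position 2-fold.
Codon 4 CGG (Arg): third position 4-fold.
Codon 5 GCG (Ala): third position 4-fold.
Codon 6 GAA (Glu): third position 2-fold.
Codon 7 ATC (Ile): third position 3-fold.
Codon 8 ATC (Ile): third position 3-fold.
Four-fold degenerate third positions: 3.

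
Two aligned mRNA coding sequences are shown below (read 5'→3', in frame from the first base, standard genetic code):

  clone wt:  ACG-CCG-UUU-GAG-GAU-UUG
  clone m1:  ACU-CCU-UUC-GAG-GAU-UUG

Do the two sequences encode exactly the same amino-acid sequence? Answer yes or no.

Codon 1: ACG Thr / ACU Thr — synonymous.
Codon 2: CCG Pro / CCU Pro — synonymous.
Codon 3: UUU Phe / UUC Phe — synonymous.
Codon 4: GAG Glu / GAG Glu — identical.
Codon 5: GAU Asp / GAU Asp — identical.
Codon 6: UUG Leu / UUG Leu — identical.
Nonsynonymous differences: 0 → same protein.

yes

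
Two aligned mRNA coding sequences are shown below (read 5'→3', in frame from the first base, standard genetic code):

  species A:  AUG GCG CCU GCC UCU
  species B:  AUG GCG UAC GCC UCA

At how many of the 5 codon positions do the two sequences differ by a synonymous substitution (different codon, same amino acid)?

1

Codon 1: AUG Met / AUG Met — identical.
Codon 2: GCG Ala / GCG Ala — identical.
Codon 3: CCU Pro / UAC Tyr — nonsynonymous.
Codon 4: GCC Ala / GCC Ala — identical.
Codon 5: UCU Ser / UCA Ser — synonymous.
Synonymous differences: 1.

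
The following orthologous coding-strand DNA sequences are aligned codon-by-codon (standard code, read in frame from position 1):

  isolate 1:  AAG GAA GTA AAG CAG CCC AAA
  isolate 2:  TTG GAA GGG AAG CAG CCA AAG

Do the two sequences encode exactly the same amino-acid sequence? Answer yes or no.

no

Codon 1: AAG Lys / TTG Leu — nonsynonymous.
Codon 2: GAA Glu / GAA Glu — identical.
Codon 3: GTA Val / GGG Gly — nonsynonymous.
Codon 4: AAG Lys / AAG Lys — identical.
Codon 5: CAG Gln / CAG Gln — identical.
Codon 6: CCC Pro / CCA Pro — synonymous.
Codon 7: AAA Lys / AAG Lys — synonymous.
Nonsynonymous differences: 2 → different protein.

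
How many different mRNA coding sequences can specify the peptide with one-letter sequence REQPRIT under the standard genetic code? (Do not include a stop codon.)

Arg: 6 codons.
Glu: 2 codons.
Gln: 2 codons.
Pro: 4 codons.
Arg: 6 codons.
Ile: 3 codons.
Thr: 4 codons.
6 × 2 × 2 × 4 × 6 × 3 × 4 = 6912.

6912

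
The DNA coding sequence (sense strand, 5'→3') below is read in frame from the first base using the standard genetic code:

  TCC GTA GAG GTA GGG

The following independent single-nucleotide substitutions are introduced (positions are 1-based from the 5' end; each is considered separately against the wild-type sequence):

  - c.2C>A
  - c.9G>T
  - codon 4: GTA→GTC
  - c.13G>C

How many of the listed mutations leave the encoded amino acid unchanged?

1

Codon 1: TCC (Ser) → TAC (Tyr) — missense.
Codon 3: GAG (Glu) → GAT (Asp) — missense.
Codon 4: GTA (Val) → GTC (Val) — synonymous.
Codon 5: GGG (Gly) → CGG (Arg) — missense.
Synonymous: 1 of 4.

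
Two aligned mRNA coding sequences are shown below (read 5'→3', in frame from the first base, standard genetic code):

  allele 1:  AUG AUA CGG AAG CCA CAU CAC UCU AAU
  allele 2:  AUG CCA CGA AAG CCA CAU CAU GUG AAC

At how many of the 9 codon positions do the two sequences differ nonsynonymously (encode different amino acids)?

2

Codon 1: AUG Met / AUG Met — identical.
Codon 2: AUA Ile / CCA Pro — nonsynonymous.
Codon 3: CGG Arg / CGA Arg — synonymous.
Codon 4: AAG Lys / AAG Lys — identical.
Codon 5: CCA Pro / CCA Pro — identical.
Codon 6: CAU His / CAU His — identical.
Codon 7: CAC His / CAU His — synonymous.
Codon 8: UCU Ser / GUG Val — nonsynonymous.
Codon 9: AAU Asn / AAC Asn — synonymous.
Nonsynonymous differences: 2.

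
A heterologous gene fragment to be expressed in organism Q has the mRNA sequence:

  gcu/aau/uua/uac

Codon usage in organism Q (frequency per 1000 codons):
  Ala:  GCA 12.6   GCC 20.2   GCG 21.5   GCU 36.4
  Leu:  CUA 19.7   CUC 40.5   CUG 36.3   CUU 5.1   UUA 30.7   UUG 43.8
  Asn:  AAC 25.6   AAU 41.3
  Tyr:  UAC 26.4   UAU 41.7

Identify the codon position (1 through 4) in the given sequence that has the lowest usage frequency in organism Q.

Codon 1 GCU (Ala): 36.4 per 1000.
Codon 2 AAU (Asn): 41.3 per 1000.
Codon 3 UUA (Leu): 30.7 per 1000.
Codon 4 UAC (Tyr): 26.4 per 1000.
Lowest frequency is 26.4 at codon 4.

4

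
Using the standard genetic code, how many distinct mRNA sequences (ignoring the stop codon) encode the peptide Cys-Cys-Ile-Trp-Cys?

24

Cys: 2 codons.
Cys: 2 codons.
Ile: 3 codons.
Trp: 1 codon.
Cys: 2 codons.
2 × 2 × 3 × 1 × 2 = 24.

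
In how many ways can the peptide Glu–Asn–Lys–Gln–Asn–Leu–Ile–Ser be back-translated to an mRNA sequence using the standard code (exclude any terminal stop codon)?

3456

Glu: 2 codons.
Asn: 2 codons.
Lys: 2 codons.
Gln: 2 codons.
Asn: 2 codons.
Leu: 6 codons.
Ile: 3 codons.
Ser: 6 codons.
2 × 2 × 2 × 2 × 2 × 6 × 3 × 6 = 3456.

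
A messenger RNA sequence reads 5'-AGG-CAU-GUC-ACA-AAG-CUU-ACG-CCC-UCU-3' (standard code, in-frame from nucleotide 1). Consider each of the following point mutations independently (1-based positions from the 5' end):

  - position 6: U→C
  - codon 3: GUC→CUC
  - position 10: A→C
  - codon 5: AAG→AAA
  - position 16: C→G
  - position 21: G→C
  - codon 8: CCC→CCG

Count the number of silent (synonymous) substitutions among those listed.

Codon 2: CAU (His) → CAC (His) — synonymous.
Codon 3: GUC (Val) → CUC (Leu) — missense.
Codon 4: ACA (Thr) → CCA (Pro) — missense.
Codon 5: AAG (Lys) → AAA (Lys) — synonymous.
Codon 6: CUU (Leu) → GUU (Val) — missense.
Codon 7: ACG (Thr) → ACC (Thr) — synonymous.
Codon 8: CCC (Pro) → CCG (Pro) — synonymous.
Synonymous: 4 of 7.

4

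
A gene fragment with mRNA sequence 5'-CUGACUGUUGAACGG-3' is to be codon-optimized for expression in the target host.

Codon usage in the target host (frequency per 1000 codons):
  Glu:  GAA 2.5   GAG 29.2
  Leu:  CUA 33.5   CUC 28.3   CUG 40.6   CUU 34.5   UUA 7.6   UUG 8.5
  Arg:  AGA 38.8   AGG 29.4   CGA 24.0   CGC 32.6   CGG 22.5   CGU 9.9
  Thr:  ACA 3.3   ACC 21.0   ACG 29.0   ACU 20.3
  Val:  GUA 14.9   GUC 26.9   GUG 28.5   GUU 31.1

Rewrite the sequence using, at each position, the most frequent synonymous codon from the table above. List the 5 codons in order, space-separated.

Codon 1 (Leu): best is CUG at 40.6.
Codon 2 (Thr): best is ACG at 29.0.
Codon 3 (Val): best is GUU at 31.1.
Codon 4 (Glu): best is GAG at 29.2.
Codon 5 (Arg): best is AGA at 38.8.

CUG ACG GUU GAG AGA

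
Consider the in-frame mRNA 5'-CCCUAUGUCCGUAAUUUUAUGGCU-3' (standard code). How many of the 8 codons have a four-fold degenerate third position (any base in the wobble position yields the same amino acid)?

4

Codon 1 CCC (Pro): third position 4-fold.
Codon 2 UAU (Tyr): third position 2-fold.
Codon 3 GUC (Val): third position 4-fold.
Codon 4 CGU (Arg): third position 4-fold.
Codon 5 AAU (Asn): third position 2-fold.
Codon 6 UUU (Phe): third position 2-fold.
Codon 7 AUG (Met): third position 1-fold.
Codon 8 GCU (Ala): third position 4-fold.
Four-fold degenerate third positions: 4.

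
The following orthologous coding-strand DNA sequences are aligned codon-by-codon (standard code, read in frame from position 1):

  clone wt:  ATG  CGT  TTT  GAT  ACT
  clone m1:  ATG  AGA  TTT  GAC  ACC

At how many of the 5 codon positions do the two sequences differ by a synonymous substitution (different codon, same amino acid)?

Codon 1: ATG Met / ATG Met — identical.
Codon 2: CGT Arg / AGA Arg — synonymous.
Codon 3: TTT Phe / TTT Phe — identical.
Codon 4: GAT Asp / GAC Asp — synonymous.
Codon 5: ACT Thr / ACC Thr — synonymous.
Synonymous differences: 3.

3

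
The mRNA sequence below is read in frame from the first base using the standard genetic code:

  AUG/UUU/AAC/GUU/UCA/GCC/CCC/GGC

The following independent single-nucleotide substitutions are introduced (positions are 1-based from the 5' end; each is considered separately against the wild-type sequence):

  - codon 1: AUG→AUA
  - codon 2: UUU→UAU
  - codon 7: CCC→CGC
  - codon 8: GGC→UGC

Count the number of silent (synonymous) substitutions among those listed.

Codon 1: AUG (Met) → AUA (Ile) — missense.
Codon 2: UUU (Phe) → UAU (Tyr) — missense.
Codon 7: CCC (Pro) → CGC (Arg) — missense.
Codon 8: GGC (Gly) → UGC (Cys) — missense.
Synonymous: 0 of 4.

0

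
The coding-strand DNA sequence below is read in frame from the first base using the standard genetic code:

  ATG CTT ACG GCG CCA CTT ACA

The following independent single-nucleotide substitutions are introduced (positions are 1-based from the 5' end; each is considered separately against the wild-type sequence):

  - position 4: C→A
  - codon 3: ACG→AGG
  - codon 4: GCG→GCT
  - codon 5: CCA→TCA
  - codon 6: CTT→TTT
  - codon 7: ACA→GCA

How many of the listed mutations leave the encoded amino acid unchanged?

1

Codon 2: CTT (Leu) → ATT (Ile) — missense.
Codon 3: ACG (Thr) → AGG (Arg) — missense.
Codon 4: GCG (Ala) → GCT (Ala) — synonymous.
Codon 5: CCA (Pro) → TCA (Ser) — missense.
Codon 6: CTT (Leu) → TTT (Phe) — missense.
Codon 7: ACA (Thr) → GCA (Ala) — missense.
Synonymous: 1 of 6.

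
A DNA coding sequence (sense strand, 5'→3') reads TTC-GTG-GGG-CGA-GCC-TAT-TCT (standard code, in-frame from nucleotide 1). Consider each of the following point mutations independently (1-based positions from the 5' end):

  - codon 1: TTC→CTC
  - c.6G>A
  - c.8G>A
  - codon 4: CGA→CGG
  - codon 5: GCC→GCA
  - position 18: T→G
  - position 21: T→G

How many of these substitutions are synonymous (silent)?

Codon 1: TTC (Phe) → CTC (Leu) — missense.
Codon 2: GTG (Val) → GTA (Val) — synonymous.
Codon 3: GGG (Gly) → GAG (Glu) — missense.
Codon 4: CGA (Arg) → CGG (Arg) — synonymous.
Codon 5: GCC (Ala) → GCA (Ala) — synonymous.
Codon 6: TAT (Tyr) → TAG (Stop) — nonsense.
Codon 7: TCT (Ser) → TCG (Ser) — synonymous.
Synonymous: 4 of 7.

4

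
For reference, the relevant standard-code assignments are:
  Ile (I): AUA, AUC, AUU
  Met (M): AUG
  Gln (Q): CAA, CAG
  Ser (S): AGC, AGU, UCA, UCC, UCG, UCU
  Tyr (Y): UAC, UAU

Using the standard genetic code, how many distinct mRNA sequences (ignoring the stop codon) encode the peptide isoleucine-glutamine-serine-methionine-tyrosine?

Ile: 3 codons.
Gln: 2 codons.
Ser: 6 codons.
Met: 1 codon.
Tyr: 2 codons.
3 × 2 × 6 × 1 × 2 = 72.

72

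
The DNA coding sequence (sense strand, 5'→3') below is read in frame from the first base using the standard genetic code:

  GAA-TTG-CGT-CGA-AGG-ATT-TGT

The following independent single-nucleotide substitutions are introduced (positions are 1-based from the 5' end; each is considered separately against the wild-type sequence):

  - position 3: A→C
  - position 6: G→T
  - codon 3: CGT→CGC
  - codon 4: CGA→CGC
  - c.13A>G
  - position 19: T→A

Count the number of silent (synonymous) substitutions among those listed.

2

Codon 1: GAA (Glu) → GAC (Asp) — missense.
Codon 2: TTG (Leu) → TTT (Phe) — missense.
Codon 3: CGT (Arg) → CGC (Arg) — synonymous.
Codon 4: CGA (Arg) → CGC (Arg) — synonymous.
Codon 5: AGG (Arg) → GGG (Gly) — missense.
Codon 7: TGT (Cys) → AGT (Ser) — missense.
Synonymous: 2 of 6.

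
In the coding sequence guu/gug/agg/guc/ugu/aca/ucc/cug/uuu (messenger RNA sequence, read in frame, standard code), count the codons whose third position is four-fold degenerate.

6

Codon 1 GUU (Val): third position 4-fold.
Codon 2 GUG (Val): third position 4-fold.
Codon 3 AGG (Arg): third position 2-fold.
Codon 4 GUC (Val): third position 4-fold.
Codon 5 UGU (Cys): third position 2-fold.
Codon 6 ACA (Thr): third position 4-fold.
Codon 7 UCC (Ser): third position 4-fold.
Codon 8 CUG (Leu): third position 4-fold.
Codon 9 UUU (Phe): third position 2-fold.
Four-fold degenerate third positions: 6.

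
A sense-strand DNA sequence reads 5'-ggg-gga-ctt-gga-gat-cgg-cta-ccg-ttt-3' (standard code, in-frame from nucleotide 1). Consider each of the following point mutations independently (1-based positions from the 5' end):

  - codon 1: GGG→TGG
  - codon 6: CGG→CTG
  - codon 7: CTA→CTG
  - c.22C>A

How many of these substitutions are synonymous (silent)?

1

Codon 1: GGG (Gly) → TGG (Trp) — missense.
Codon 6: CGG (Arg) → CTG (Leu) — missense.
Codon 7: CTA (Leu) → CTG (Leu) — synonymous.
Codon 8: CCG (Pro) → ACG (Thr) — missense.
Synonymous: 1 of 4.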